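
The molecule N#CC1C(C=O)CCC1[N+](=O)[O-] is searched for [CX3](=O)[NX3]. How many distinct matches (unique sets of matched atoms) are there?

0

[CX3](=O)[NX3] is the SMARTS for an amide: a carbonyl carbon bonded to a trivalent nitrogen.
The molecule has a nitrile (-C#N), but the nitrile N is NX1 (triple-bonded), not NX3; nothing else fits, so there are 0 matches.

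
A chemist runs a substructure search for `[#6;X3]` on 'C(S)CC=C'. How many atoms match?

2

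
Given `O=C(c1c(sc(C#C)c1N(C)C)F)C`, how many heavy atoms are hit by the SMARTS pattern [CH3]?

3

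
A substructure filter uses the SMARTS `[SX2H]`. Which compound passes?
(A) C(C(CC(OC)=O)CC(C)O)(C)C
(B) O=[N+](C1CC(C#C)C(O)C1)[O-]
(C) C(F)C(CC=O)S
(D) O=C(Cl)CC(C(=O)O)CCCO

C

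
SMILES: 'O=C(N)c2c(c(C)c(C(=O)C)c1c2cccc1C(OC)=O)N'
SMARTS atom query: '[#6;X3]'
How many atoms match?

The query [#6;X3] means: any carbon (aromatic or not) with three total connections.
Check the 22 heavy atoms by environment: 10× c (aromatic, X3) → match; 3× C (X4) → no; 3× C (X3) → match; 3× O (X1) → no; 2× N (X3) → no; 1× O (X2) → no.
Summing the matching environments: 10 + 3 = 13 matching atoms.

13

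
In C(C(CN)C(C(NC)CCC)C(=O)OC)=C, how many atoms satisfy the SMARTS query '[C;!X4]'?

3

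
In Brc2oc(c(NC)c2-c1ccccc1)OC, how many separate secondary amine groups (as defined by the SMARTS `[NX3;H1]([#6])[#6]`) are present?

1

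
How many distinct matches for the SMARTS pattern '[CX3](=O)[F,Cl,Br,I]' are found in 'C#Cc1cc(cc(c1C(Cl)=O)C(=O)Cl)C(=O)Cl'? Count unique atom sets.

[CX3](=O)[F,Cl,Br,I] is the SMARTS for an acyl halide: a carbonyl carbon bonded to a halogen.
The molecule carries 3 separate instances of an acyl chloride (-C(=O)Cl) meeting every constraint; each maps to a distinct set of atoms, giving 3 matches.

3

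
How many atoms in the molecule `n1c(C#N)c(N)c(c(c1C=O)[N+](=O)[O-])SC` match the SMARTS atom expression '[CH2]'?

The query [CH2] means: aliphatic carbon with exactly two hydrogens.
Check the 16 heavy atoms by environment: 1× n (aromatic, H0) → no; 5× c (aromatic, H0) → no; 1× N (charge +1, H0) → no; 1× O (charge -1, H0) → no; 2× O (H0) → no; 1× N (H2) → no; 1× S (H0) → no; 1× C (H3) → no; 1× C (H0) → no; 1× N (H0) → no; 1× C (H1) → no.
No environment satisfies the query, so 0 matching atoms.

0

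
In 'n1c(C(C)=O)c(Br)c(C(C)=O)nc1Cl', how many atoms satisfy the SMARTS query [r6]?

Check the 14 heavy atoms by environment: 2× n (aromatic, in 6-ring) → match; 4× c (aromatic, in 6-ring) → match; 1× Br (acyclic) → no; 4× C (acyclic) → no; 2× O (acyclic) → no; 1× Cl (acyclic) → no.
Summing the matching environments: 2 + 4 = 6 matching atoms.

6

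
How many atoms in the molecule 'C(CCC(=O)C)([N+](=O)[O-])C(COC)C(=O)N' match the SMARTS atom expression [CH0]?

The query [CH0] means: aliphatic carbon with no attached hydrogen.
Check the 16 heavy atoms by environment: 3× C (H2) → no; 2× C (H1) → no; 2× C (H0) → match; 4× O (H0) → no; 1× N (H2) → no; 2× C (H3) → no; 1× N (charge +1, H0) → no; 1× O (charge -1, H0) → no.
That gives 2 matching atoms.

2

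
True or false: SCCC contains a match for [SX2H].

True

The pattern [SX2H] describes an aliphatic sulfur with two connections, one being H — a thiol.
The molecule carries a thiol (-SH), whose atoms satisfy every constraint of the query, so the pattern matches.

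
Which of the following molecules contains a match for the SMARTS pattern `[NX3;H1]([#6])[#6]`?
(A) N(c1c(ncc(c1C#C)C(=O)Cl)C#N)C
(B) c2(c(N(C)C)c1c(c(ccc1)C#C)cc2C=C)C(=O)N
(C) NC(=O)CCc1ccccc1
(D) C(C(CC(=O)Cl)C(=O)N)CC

A

[NX3;H1]([#6])[#6] describes a trivalent nitrogen with one H, bonded to two carbons (a secondary amine).
(A) contains an N-methylamino group (-NHCH3), which satisfies every atom and bond constraint.
(B) has a primary amide (-C(=O)NH2) but the -C(=O)NH2 nitrogen has H2, not H1.
(C) has a primary amide (-C(=O)NH2) but the -C(=O)NH2 nitrogen has H2, not H1.
(D) has a primary amide (-C(=O)NH2) but the -C(=O)NH2 nitrogen has H2, not H1.
So the answer is (A).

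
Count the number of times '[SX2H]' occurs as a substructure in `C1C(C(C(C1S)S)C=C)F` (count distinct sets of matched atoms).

[SX2H] is the SMARTS for a thiol: an aliphatic sulfur with two connections, one being H.
The molecule carries 2 separate instances of a thiol (-SH) meeting every constraint; each maps to a distinct set of atoms, giving 2 matches.

2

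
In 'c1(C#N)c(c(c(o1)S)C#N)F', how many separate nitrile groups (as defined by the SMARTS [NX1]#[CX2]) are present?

2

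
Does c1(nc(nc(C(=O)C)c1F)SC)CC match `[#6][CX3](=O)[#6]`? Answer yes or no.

Yes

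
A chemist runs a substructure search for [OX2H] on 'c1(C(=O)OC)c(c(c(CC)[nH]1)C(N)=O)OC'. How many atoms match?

The query [OX2H] means: aliphatic oxygen with two connections, one of which is H — an -OH oxygen.
Check the 16 heavy atoms by environment: 1× n (aromatic, H1, X3) → no; 4× c (aromatic, H0, X3) → no; 2× O (H0, X2) → no; 3× C (H3, X4) → no; 2× C (H0, X3) → no; 2× O (H0, X1) → no; 1× N (H2, X3) → no; 1× C (H2, X4) → no.
No environment satisfies the query, so 0 matching atoms.

0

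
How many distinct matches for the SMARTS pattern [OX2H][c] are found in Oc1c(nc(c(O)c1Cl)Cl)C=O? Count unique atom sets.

[OX2H][c] is the SMARTS for a phenol: a hydroxyl oxygen attached to an aromatic carbon.
The molecule carries 2 separate instances of a hydroxyl group (-OH) meeting every constraint; each maps to a distinct set of atoms, giving 2 matches.

2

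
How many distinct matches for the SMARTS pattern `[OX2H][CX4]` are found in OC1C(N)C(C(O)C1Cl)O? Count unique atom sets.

3

[OX2H][CX4] is the SMARTS for an aliphatic alcohol: a hydroxyl oxygen bound to an sp3 (X4) carbon.
The molecule carries 3 separate instances of a hydroxyl group (-OH) meeting every constraint; each maps to a distinct set of atoms, giving 3 matches.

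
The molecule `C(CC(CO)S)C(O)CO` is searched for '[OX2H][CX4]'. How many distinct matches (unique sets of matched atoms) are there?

3

[OX2H][CX4] is the SMARTS for an aliphatic alcohol: a hydroxyl oxygen bound to an sp3 (X4) carbon.
The molecule carries 3 separate instances of a hydroxyl group (-OH) meeting every constraint; each maps to a distinct set of atoms, giving 3 matches.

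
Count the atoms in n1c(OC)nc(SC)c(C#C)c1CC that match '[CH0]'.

1

The query [CH0] means: aliphatic carbon with no attached hydrogen.
Check the 14 heavy atoms by environment: 2× n (aromatic, H0) → no; 4× c (aromatic, H0) → no; 1× C (H2) → no; 3× C (H3) → no; 1× S (H0) → no; 1× C (H0) → match; 1× C (H1) → no; 1× O (H0) → no.
That gives 1 matching atom.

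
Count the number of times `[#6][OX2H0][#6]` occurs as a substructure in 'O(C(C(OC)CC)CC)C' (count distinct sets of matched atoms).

[#6][OX2H0][#6] is the SMARTS for an ether: an aliphatic oxygen bridging two carbons with no H on the oxygen.
The molecule carries 2 separate instances of a methoxy ether (-OCH3) meeting every constraint; each maps to a distinct set of atoms, giving 2 matches.

2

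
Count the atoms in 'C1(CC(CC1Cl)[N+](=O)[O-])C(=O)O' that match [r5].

5

Check the 12 heavy atoms by environment: 5× C (in 5-ring) → match; 1× C (acyclic) → no; 3× O (acyclic) → no; 1× N (charge +1, acyclic) → no; 1× O (charge -1, acyclic) → no; 1× Cl (acyclic) → no.
That gives 5 matching atoms.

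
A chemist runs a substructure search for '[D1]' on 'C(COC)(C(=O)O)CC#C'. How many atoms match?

The query [D1] means: atom with exactly one heavy-atom neighbour (degree 1).
Check the 10 heavy atoms by environment: 3× C (D2) → no; 2× C (D3) → no; 2× O (D1) → match; 2× C (D1) → match; 1× O (D2) → no.
Summing the matching environments: 2 + 2 = 4 matching atoms.

4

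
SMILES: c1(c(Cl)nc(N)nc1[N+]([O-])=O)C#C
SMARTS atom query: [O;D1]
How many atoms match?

2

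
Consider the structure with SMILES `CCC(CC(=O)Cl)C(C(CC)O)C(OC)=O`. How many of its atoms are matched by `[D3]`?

The query [D3] means: atom with exactly three heavy-atom neighbours.
Check the 16 heavy atoms by environment: 3× C (D2) → no; 5× C (D3) → match; 3× O (D1) → no; 1× Cl (D1) → no; 3× C (D1) → no; 1× O (D2) → no.
That gives 5 matching atoms.

5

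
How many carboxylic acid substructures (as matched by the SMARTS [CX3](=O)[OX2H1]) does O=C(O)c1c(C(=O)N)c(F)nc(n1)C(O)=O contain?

[CX3](=O)[OX2H1] is the SMARTS for a carboxylic acid: an sp2 carbon double-bonded to O and single-bonded to an -OH oxygen.
The molecule carries 2 separate instances of a carboxylic acid group (-C(=O)OH) meeting every constraint; each maps to a distinct set of atoms, giving 2 matches.

2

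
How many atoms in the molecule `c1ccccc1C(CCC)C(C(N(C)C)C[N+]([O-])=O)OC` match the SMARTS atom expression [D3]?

6

The query [D3] means: atom with exactly three heavy-atom neighbours.
Check the 21 heavy atoms by environment: 3× C (D2) → no; 3× C (D3) → match; 1× N (charge +1, D3) → match; 1× O (charge -1, D1) → no; 1× O (D1) → no; 4× C (D1) → no; 1× c (aromatic, D3) → match; 5× c (aromatic, D2) → no; 1× O (D2) → no; 1× N (D3) → match.
Summing the matching environments: 3 + 1 + 1 + 1 = 6 matching atoms.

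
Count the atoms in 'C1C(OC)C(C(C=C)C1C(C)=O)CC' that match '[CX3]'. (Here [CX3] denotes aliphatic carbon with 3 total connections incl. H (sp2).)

3

The query [CX3] means: C with X3: aliphatic carbon with exactly 3 total connections.
Check the 14 heavy atoms by environment: 9× C (X4) → no; 3× C (X3) → match; 1× O (X1) → no; 1× O (X2) → no.
That gives 3 matching atoms.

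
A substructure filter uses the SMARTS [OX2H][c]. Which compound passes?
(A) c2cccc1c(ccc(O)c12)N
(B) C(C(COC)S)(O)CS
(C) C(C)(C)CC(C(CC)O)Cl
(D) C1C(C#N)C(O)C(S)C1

A

[OX2H][c] describes a hydroxyl oxygen attached to an aromatic carbon (a phenol).
(A) contains a hydroxyl group (-OH), which satisfies every atom and bond constraint.
(B) has a hydroxyl group (-OH) but the -OH is on an aliphatic carbon, not an aromatic c.
(C) has a hydroxyl group (-OH) but the -OH is on an aliphatic carbon, not an aromatic c.
(D) has a hydroxyl group (-OH) but the -OH is on an aliphatic carbon, not an aromatic c.
So the answer is (A).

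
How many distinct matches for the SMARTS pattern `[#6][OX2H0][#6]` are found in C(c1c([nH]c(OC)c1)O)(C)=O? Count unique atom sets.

[#6][OX2H0][#6] is the SMARTS for an ether: an aliphatic oxygen bridging two carbons with no H on the oxygen.
Exactly one fragment in the molecule meets all constraints, giving 1 match.

1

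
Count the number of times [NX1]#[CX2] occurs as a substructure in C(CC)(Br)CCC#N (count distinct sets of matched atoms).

1

[NX1]#[CX2] is the SMARTS for a nitrile: a nitrogen triple-bonded to a two-connected carbon.
Exactly one fragment in the molecule meets all constraints, giving 1 match.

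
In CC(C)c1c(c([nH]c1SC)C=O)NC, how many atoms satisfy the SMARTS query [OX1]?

1

The query [OX1] means: aliphatic oxygen with one total connection — typically a carbonyl =O or an oxide.
Check the 14 heavy atoms by environment: 1× n (aromatic, X3) → no; 4× c (aromatic, X3) → no; 5× C (X4) → no; 1× S (X2) → no; 1× C (X3) → no; 1× O (X1) → match; 1× N (X3) → no.
That gives 1 matching atom.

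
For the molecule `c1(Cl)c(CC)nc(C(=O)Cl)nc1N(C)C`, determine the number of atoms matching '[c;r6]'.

The query [c;r6] means: aromatic carbon that belongs to a six-membered ring.
Check the 15 heavy atoms by environment: 2× n (aromatic, in 6-ring) → no; 4× c (aromatic, in 6-ring) → match; 5× C (acyclic) → no; 2× Cl (acyclic) → no; 1× O (acyclic) → no; 1× N (acyclic) → no.
That gives 4 matching atoms.

4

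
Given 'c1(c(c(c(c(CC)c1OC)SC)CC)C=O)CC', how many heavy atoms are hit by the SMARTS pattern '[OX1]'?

1

Check the 18 heavy atoms by environment: 6× c (aromatic, X3) → no; 1× S (X2) → no; 8× C (X4) → no; 1× C (X3) → no; 1× O (X1) → match; 1× O (X2) → no.
That gives 1 matching atom.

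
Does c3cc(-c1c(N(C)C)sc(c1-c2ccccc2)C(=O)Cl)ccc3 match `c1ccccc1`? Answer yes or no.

The pattern c1ccccc1 describes six aromatic carbons in a ring — a benzene ring.
The molecule carries a phenyl ring, whose atoms satisfy every constraint of the query, so the pattern matches.

Yes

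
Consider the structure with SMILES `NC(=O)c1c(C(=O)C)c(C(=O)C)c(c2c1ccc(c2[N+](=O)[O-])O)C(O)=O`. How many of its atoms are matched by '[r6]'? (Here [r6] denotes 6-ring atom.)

Check the 26 heavy atoms by environment: 10× c (aromatic, in 6-ring) → match; 6× C (acyclic) → no; 7× O (acyclic) → no; 1× N (acyclic) → no; 1× N (charge +1, acyclic) → no; 1× O (charge -1, acyclic) → no.
That gives 10 matching atoms.

10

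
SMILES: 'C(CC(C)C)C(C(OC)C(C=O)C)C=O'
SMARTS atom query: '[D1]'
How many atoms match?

The query [D1] means: atom with exactly one heavy-atom neighbour (degree 1).
Check the 15 heavy atoms by environment: 4× C (D2) → no; 4× C (D3) → no; 4× C (D1) → match; 2× O (D1) → match; 1× O (D2) → no.
Summing the matching environments: 4 + 2 = 6 matching atoms.

6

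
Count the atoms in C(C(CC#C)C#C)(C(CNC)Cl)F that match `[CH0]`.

The query [CH0] means: aliphatic carbon with no attached hydrogen.
Check the 13 heavy atoms by environment: 2× C (H2) → no; 5× C (H1) → no; 1× F (H0) → no; 1× N (H1) → no; 1× C (H3) → no; 2× C (H0) → match; 1× Cl (H0) → no.
That gives 2 matching atoms.

2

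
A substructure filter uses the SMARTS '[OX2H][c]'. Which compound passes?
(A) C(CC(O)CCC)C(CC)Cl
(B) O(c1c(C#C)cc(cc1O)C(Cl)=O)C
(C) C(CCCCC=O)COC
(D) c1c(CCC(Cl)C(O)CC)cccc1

B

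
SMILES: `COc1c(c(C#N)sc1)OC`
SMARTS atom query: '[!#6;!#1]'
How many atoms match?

4

The query [!#6;!#1] means: not carbon and not hydrogen — any heteroatom.
Check the 11 heavy atoms by environment: 1× s (aromatic) → match; 4× c (aromatic) → no; 3× C → no; 1× N → match; 2× O → match.
Summing the matching environments: 1 + 1 + 2 = 4 matching atoms.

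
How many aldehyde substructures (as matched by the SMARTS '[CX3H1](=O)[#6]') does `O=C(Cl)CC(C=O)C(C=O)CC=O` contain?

3

[CX3H1](=O)[#6] is the SMARTS for an aldehyde: an sp2 carbon with one H, double-bonded to O and single-bonded to carbon.
The molecule carries 3 separate instances of an aldehyde (-CHO) meeting every constraint; each maps to a distinct set of atoms, giving 3 matches.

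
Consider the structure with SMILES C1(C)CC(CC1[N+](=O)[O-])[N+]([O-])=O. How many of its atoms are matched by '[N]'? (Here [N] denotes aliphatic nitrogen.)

The query [N] means: uppercase N matches aliphatic (non-aromatic) nitrogen only.
Check the 12 heavy atoms by environment: 6× C → no; 2× N (charge +1) → match; 2× O (charge -1) → no; 2× O → no.
That gives 2 matching atoms.

2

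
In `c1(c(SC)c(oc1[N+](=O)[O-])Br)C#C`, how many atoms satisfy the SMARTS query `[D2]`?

3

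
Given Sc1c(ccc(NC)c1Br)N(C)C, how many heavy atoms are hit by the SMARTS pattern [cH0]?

4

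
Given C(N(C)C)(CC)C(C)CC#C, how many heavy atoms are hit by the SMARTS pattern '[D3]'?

3

The query [D3] means: atom with exactly three heavy-atom neighbours.
Check the 11 heavy atoms by environment: 3× C (D2) → no; 2× C (D3) → match; 5× C (D1) → no; 1× N (D3) → match.
Summing the matching environments: 2 + 1 = 3 matching atoms.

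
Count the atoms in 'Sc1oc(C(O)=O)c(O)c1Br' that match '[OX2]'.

2

The query [OX2] means: aliphatic oxygen with two total connections — ether, hydroxyl, or ester single-bond O.
Check the 11 heavy atoms by environment: 1× o (aromatic, X2) → no; 4× c (aromatic, X3) → no; 1× C (X3) → no; 1× O (X1) → no; 2× O (X2) → match; 1× S (X2) → no; 1× Br (X1) → no.
That gives 2 matching atoms.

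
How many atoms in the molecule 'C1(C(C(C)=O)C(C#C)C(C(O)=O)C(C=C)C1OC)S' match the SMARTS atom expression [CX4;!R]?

2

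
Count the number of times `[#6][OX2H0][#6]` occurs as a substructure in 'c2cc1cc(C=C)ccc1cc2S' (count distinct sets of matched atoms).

0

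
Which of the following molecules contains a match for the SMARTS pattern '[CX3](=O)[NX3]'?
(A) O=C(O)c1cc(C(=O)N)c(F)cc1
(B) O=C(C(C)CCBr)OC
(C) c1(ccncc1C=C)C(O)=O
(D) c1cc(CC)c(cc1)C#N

[CX3](=O)[NX3] describes a carbonyl carbon bonded to a trivalent nitrogen (an amide).
(A) contains a primary amide (-C(=O)NH2), which satisfies every atom and bond constraint.
(B) has a methyl-ester group (-C(=O)OCH3) but the carbonyl is bonded to O, not to an NX3 nitrogen.
(C) has a carboxylic acid group (-C(=O)OH) but the carbonyl is bonded to O, not to an NX3 nitrogen.
(D) has a nitrile (-C#N) but the nitrile N is NX1 (triple-bonded), not NX3.
So the answer is (A).

A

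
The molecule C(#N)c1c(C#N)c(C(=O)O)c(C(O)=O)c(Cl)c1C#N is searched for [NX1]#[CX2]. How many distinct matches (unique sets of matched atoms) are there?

3

[NX1]#[CX2] is the SMARTS for a nitrile: a nitrogen triple-bonded to a two-connected carbon.
The molecule carries 3 separate instances of a nitrile (-C#N) meeting every constraint; each maps to a distinct set of atoms, giving 3 matches.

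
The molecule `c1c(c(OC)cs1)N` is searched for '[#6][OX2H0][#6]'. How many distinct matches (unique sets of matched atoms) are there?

1

[#6][OX2H0][#6] is the SMARTS for an ether: an aliphatic oxygen bridging two carbons with no H on the oxygen.
Exactly one fragment in the molecule meets all constraints, giving 1 match.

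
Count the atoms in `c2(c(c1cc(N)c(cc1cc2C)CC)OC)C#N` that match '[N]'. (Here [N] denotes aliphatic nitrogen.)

2

Check the 18 heavy atoms by environment: 10× c (aromatic) → no; 5× C → no; 2× N → match; 1× O → no.
That gives 2 matching atoms.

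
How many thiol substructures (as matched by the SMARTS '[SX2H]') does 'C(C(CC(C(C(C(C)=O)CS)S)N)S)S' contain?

[SX2H] is the SMARTS for a thiol: an aliphatic sulfur with two connections, one being H.
The molecule carries 4 separate instances of a thiol (-SH) meeting every constraint; each maps to a distinct set of atoms, giving 4 matches.

4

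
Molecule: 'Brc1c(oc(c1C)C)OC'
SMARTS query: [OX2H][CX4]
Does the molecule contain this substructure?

The pattern [OX2H][CX4] describes a hydroxyl oxygen bound to an sp3 (X4) carbon — an aliphatic alcohol.
The closest candidate here is a methoxy ether (-OCH3), but the oxygen has H0 (ether), not H1. No other fragment satisfies the full query, so there is no match.

No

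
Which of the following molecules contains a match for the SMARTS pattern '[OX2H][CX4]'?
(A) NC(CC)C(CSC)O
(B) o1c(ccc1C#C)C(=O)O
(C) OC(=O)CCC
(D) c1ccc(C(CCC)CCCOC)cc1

A

[OX2H][CX4] describes a hydroxyl oxygen bound to an sp3 (X4) carbon (an aliphatic alcohol).
(A) contains a hydroxyl group (-OH), which satisfies every atom and bond constraint.
(B) has a carboxylic acid group (-C(=O)OH) but the -OH is on a CX3 carbonyl carbon, not a CX4 carbon.
(C) has a carboxylic acid group (-C(=O)OH) but the -OH is on a CX3 carbonyl carbon, not a CX4 carbon.
(D) has a methoxy ether (-OCH3) but the oxygen has H0 (ether), not H1.
So the answer is (A).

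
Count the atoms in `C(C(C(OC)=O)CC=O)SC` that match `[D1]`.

The query [D1] means: atom with exactly one heavy-atom neighbour (degree 1).
Check the 11 heavy atoms by environment: 3× C (D2) → no; 2× C (D3) → no; 2× O (D1) → match; 1× S (D2) → no; 2× C (D1) → match; 1× O (D2) → no.
Summing the matching environments: 2 + 2 = 4 matching atoms.

4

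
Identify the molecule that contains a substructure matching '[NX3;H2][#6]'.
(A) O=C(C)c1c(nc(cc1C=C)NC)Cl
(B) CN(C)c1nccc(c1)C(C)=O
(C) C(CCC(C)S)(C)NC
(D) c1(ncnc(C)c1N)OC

D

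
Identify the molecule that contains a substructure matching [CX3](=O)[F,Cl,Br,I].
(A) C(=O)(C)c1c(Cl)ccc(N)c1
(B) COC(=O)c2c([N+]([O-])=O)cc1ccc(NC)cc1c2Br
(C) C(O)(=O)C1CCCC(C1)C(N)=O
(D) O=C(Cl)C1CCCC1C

D

[CX3](=O)[F,Cl,Br,I] describes a carbonyl carbon bonded to a halogen (an acyl halide).
(A) has a chloro substituent but the Cl is not on a carbonyl carbon.
(B) has a methyl-ester group (-C(=O)OCH3) but the carbonyl is bonded to -O-C, not to a halogen.
(C) has a carboxylic acid group (-C(=O)OH) but the carbonyl is bonded to -OH, not to a halogen.
(D) contains an acyl chloride (-C(=O)Cl), which satisfies every atom and bond constraint.
So the answer is (D).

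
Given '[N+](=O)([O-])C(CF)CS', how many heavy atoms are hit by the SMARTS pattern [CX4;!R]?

Check the 8 heavy atoms by environment: 3× C (X4, acyclic) → match; 1× S (X2, acyclic) → no; 1× F (X1, acyclic) → no; 1× N (charge +1, X3, acyclic) → no; 1× O (charge -1, X1, acyclic) → no; 1× O (X1, acyclic) → no.
That gives 3 matching atoms.

3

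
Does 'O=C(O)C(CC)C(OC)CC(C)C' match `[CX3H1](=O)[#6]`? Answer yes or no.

No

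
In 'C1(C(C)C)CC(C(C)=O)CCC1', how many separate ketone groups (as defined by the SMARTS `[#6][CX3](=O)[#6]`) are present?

[#6][CX3](=O)[#6] is the SMARTS for a ketone: a carbonyl carbon (no H) flanked by two carbons.
Exactly one fragment in the molecule meets all constraints, giving 1 match.

1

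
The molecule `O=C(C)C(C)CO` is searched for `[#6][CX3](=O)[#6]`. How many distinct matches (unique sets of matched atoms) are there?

1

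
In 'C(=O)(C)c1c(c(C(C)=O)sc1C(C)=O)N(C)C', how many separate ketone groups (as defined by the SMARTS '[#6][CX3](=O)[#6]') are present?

[#6][CX3](=O)[#6] is the SMARTS for a ketone: a carbonyl carbon (no H) flanked by two carbons.
The molecule carries 3 separate instances of an acetyl/ketone group (-C(=O)CH3) meeting every constraint; each maps to a distinct set of atoms, giving 3 matches.

3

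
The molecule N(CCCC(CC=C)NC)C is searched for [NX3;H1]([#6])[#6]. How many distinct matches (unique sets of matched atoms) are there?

2

[NX3;H1]([#6])[#6] is the SMARTS for a secondary amine: a trivalent nitrogen with one H, bonded to two carbons.
The molecule carries 2 separate instances of an N-methylamino group (-NHCH3) meeting every constraint; each maps to a distinct set of atoms, giving 2 matches.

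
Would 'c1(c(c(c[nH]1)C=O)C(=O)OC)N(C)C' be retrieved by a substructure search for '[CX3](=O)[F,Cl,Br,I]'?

The pattern [CX3](=O)[F,Cl,Br,I] describes a carbonyl carbon bonded to a halogen — an acyl halide.
The closest candidate here is a methyl-ester group (-C(=O)OCH3), but the carbonyl is bonded to -O-C, not to a halogen. No other fragment satisfies the full query, so there is no match.

No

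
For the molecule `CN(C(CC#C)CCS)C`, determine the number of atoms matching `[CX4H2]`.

3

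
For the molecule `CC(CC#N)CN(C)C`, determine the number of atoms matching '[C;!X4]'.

1

Check the 9 heavy atoms by environment: 6× C (X4) → no; 1× C (X2) → match; 1× N (X1) → no; 1× N (X3) → no.
That gives 1 matching atom.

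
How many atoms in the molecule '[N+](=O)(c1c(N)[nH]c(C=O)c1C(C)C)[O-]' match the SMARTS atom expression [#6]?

8

The query [#6] means: #6 matches any atom with atomic number 6 (carbon, aromatic or aliphatic).
Check the 14 heavy atoms by environment: 1× n (aromatic) → no; 4× c (aromatic) → match; 4× C → match; 2× O → no; 1× N → no; 1× N (charge +1) → no; 1× O (charge -1) → no.
Summing the matching environments: 4 + 4 = 8 matching atoms.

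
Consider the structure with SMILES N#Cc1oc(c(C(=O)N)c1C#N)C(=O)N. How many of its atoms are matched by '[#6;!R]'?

The query [#6;!R] means: carbon not in any ring.
Check the 15 heavy atoms by environment: 1× o (aromatic, in 5-ring) → no; 4× c (aromatic, in 5-ring) → no; 4× C (acyclic) → match; 2× O (acyclic) → no; 4× N (acyclic) → no.
That gives 4 matching atoms.

4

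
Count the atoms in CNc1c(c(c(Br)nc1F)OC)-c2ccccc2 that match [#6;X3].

The query [#6;X3] means: any carbon (aromatic or not) with three total connections.
Check the 18 heavy atoms by environment: 1× n (aromatic, X2) → no; 11× c (aromatic, X3) → match; 1× O (X2) → no; 2× C (X4) → no; 1× N (X3) → no; 1× Br (X1) → no; 1× F (X1) → no.
That gives 11 matching atoms.

11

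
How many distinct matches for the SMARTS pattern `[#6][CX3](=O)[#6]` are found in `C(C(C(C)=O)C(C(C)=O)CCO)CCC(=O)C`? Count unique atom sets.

3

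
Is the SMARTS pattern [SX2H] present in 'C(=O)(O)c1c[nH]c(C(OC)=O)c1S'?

Yes

The pattern [SX2H] describes an aliphatic sulfur with two connections, one being H — a thiol.
The molecule carries a thiol (-SH), whose atoms satisfy every constraint of the query, so the pattern matches.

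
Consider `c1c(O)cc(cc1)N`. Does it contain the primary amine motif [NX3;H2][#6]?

The pattern [NX3;H2][#6] describes a trivalent nitrogen with two H attached to carbon — a primary amine.
The molecule carries a primary amino group (-NH2), whose atoms satisfy every constraint of the query, so the pattern matches.

Yes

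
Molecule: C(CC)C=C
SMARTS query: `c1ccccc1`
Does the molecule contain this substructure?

The pattern c1ccccc1 describes six aromatic carbons in a ring — a benzene ring.
The closest candidate here is a methyl group (-CH3), but no six-membered all-carbon aromatic ring is present. No other fragment satisfies the full query, so there is no match.

No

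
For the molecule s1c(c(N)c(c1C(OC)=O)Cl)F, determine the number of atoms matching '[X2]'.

2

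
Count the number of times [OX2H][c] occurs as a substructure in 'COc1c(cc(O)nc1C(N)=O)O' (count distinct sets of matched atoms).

[OX2H][c] is the SMARTS for a phenol: a hydroxyl oxygen attached to an aromatic carbon.
The molecule carries 2 separate instances of a hydroxyl group (-OH) meeting every constraint; each maps to a distinct set of atoms, giving 2 matches.

2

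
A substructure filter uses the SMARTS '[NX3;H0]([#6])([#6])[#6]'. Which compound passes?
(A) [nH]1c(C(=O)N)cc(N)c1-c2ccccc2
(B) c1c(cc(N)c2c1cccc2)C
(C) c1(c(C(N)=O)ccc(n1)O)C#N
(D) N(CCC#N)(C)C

D

[NX3;H0]([#6])([#6])[#6] describes a trivalent nitrogen with no H, bonded to three carbons (a tertiary amine).
(A) has a primary amide (-C(=O)NH2) but the amide nitrogen has H2 and only one carbon neighbour.
(B) has a primary amino group (-NH2) but the nitrogen has H2, not H0 with three carbons.
(C) has a primary amide (-C(=O)NH2) but the amide nitrogen has H2 and only one carbon neighbour.
(D) contains a dimethylamino group (-N(CH3)2), which satisfies every atom and bond constraint.
So the answer is (D).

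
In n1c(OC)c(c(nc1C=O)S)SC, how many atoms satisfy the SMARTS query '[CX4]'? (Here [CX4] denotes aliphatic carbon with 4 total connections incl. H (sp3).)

2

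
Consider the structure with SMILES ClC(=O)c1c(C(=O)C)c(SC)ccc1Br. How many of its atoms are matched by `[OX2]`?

0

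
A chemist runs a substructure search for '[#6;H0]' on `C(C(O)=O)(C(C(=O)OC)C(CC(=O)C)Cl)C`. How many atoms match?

Check the 16 heavy atoms by environment: 3× C (H3) → no; 3× C (H1) → no; 1× C (H2) → no; 3× C (H0) → match; 4× O (H0) → no; 1× O (H1) → no; 1× Cl (H0) → no.
That gives 3 matching atoms.

3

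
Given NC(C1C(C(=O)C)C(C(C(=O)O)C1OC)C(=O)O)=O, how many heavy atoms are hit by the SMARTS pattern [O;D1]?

6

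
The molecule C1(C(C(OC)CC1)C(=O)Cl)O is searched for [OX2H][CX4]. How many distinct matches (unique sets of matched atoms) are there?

1

[OX2H][CX4] is the SMARTS for an aliphatic alcohol: a hydroxyl oxygen bound to an sp3 (X4) carbon.
Exactly one fragment in the molecule meets all constraints, giving 1 match.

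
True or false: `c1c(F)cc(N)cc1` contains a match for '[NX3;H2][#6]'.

The pattern [NX3;H2][#6] describes a trivalent nitrogen with two H attached to carbon — a primary amine.
The molecule carries a primary amino group (-NH2), whose atoms satisfy every constraint of the query, so the pattern matches.

True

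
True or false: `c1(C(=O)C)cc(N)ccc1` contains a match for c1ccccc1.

True

The pattern c1ccccc1 describes six aromatic carbons in a ring — a benzene ring.
The required atom environment is present in the molecule, so the pattern matches.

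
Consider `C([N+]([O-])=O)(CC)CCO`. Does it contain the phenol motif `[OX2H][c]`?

The pattern [OX2H][c] describes a hydroxyl oxygen attached to an aromatic carbon — a phenol.
The closest candidate here is a hydroxyl group (-OH), but the -OH is on an aliphatic carbon, not an aromatic c. No other fragment satisfies the full query, so there is no match.

No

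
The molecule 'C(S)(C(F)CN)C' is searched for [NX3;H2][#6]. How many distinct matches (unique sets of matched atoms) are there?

[NX3;H2][#6] is the SMARTS for a primary amine: a trivalent nitrogen with two H attached to carbon.
Exactly one fragment in the molecule meets all constraints, giving 1 match.

1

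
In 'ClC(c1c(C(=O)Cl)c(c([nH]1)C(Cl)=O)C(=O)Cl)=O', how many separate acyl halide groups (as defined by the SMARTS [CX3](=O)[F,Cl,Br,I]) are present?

4

[CX3](=O)[F,Cl,Br,I] is the SMARTS for an acyl halide: a carbonyl carbon bonded to a halogen.
The molecule carries 4 separate instances of an acyl chloride (-C(=O)Cl) meeting every constraint; each maps to a distinct set of atoms, giving 4 matches.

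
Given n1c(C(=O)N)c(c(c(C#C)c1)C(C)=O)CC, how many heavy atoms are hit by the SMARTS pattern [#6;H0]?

The query [#6;H0] means: any carbon with no attached hydrogen.
Check the 16 heavy atoms by environment: 1× n (aromatic, H0) → no; 1× c (aromatic, H1) → no; 4× c (aromatic, H0) → match; 3× C (H0) → match; 1× C (H1) → no; 1× C (H2) → no; 2× C (H3) → no; 2× O (H0) → no; 1× N (H2) → no.
Summing the matching environments: 4 + 3 = 7 matching atoms.

7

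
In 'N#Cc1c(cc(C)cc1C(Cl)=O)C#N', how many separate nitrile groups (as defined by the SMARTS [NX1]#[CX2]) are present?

2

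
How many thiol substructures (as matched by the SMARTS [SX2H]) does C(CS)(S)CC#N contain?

[SX2H] is the SMARTS for a thiol: an aliphatic sulfur with two connections, one being H.
The molecule carries 2 separate instances of a thiol (-SH) meeting every constraint; each maps to a distinct set of atoms, giving 2 matches.

2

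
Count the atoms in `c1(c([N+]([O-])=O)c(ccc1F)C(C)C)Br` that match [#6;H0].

4

Check the 14 heavy atoms by environment: 2× c (aromatic, H1) → no; 4× c (aromatic, H0) → match; 1× Br (H0) → no; 1× F (H0) → no; 1× C (H1) → no; 2× C (H3) → no; 1× N (charge +1, H0) → no; 1× O (charge -1, H0) → no; 1× O (H0) → no.
That gives 4 matching atoms.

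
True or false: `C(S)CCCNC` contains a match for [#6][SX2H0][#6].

The pattern [#6][SX2H0][#6] describes an aliphatic sulfur bridging two carbons with no H on the sulfur — a thioether.
The closest candidate here is a thiol (-SH), but the sulfur has H1, not H0 bridging two carbons. No other fragment satisfies the full query, so there is no match.

False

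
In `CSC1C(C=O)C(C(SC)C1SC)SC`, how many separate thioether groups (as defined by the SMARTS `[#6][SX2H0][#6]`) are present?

[#6][SX2H0][#6] is the SMARTS for a thioether: an aliphatic sulfur bridging two carbons with no H on the sulfur.
The molecule carries 4 separate instances of a methylthio ether (-SCH3) meeting every constraint; each maps to a distinct set of atoms, giving 4 matches.

4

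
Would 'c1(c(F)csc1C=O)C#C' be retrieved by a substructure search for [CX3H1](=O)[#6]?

The pattern [CX3H1](=O)[#6] describes an sp2 carbon with one H, double-bonded to O and single-bonded to carbon — an aldehyde.
The molecule carries an aldehyde (-CHO), whose atoms satisfy every constraint of the query, so the pattern matches.

Yes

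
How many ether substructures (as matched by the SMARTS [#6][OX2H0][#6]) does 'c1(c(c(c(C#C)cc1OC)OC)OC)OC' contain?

4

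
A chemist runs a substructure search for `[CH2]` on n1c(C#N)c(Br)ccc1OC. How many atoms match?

The query [CH2] means: aliphatic carbon with exactly two hydrogens.
Check the 11 heavy atoms by environment: 1× n (aromatic, H0) → no; 3× c (aromatic, H0) → no; 2× c (aromatic, H1) → no; 1× O (H0) → no; 1× C (H3) → no; 1× C (H0) → no; 1× N (H0) → no; 1× Br (H0) → no.
No environment satisfies the query, so 0 matching atoms.

0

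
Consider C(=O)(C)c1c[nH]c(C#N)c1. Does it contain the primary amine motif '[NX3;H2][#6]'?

The pattern [NX3;H2][#6] describes a trivalent nitrogen with two H attached to carbon — a primary amine.
The closest candidate here is a nitrile (-C#N), but the nitrogen is NX1 (triple-bonded), not NX3 with two H. No other fragment satisfies the full query, so there is no match.

No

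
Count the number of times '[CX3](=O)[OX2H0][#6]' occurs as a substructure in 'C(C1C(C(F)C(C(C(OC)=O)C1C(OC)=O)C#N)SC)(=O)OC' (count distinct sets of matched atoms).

[CX3](=O)[OX2H0][#6] is the SMARTS for an ester: a carbonyl carbon bonded to an oxygen that is itself bonded to carbon (no H on that O).
The molecule carries 3 separate instances of a methyl-ester group (-C(=O)OCH3) meeting every constraint; each maps to a distinct set of atoms, giving 3 matches.

3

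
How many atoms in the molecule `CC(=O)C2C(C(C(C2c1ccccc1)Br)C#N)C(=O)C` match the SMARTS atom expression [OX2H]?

0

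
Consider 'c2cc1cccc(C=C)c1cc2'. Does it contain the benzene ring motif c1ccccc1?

Yes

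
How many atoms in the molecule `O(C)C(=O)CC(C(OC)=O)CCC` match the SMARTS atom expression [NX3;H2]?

0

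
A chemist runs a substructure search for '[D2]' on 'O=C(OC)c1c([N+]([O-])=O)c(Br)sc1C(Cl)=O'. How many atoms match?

The query [D2] means: atom with exactly two heavy-atom neighbours.
Check the 16 heavy atoms by environment: 1× s (aromatic, D2) → match; 4× c (aromatic, D3) → no; 2× C (D3) → no; 3× O (D1) → no; 1× O (D2) → match; 1× C (D1) → no; 1× Br (D1) → no; 1× N (charge +1, D3) → no; 1× O (charge -1, D1) → no; 1× Cl (D1) → no.
Summing the matching environments: 1 + 1 = 2 matching atoms.

2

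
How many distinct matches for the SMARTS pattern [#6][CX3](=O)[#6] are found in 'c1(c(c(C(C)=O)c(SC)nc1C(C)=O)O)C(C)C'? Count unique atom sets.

2

[#6][CX3](=O)[#6] is the SMARTS for a ketone: a carbonyl carbon (no H) flanked by two carbons.
The molecule carries 2 separate instances of an acetyl/ketone group (-C(=O)CH3) meeting every constraint; each maps to a distinct set of atoms, giving 2 matches.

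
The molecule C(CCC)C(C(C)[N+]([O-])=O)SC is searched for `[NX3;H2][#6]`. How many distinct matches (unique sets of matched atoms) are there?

0

[NX3;H2][#6] is the SMARTS for a primary amine: a trivalent nitrogen with two H attached to carbon.
The molecule has a nitro group (-[N+](=O)[O-]), but the nitrogen is [N+] with no H, not NX3H2; nothing else fits, so there are 0 matches.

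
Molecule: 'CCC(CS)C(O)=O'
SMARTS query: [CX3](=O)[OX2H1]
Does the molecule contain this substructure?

The pattern [CX3](=O)[OX2H1] describes an sp2 carbon double-bonded to O and single-bonded to an -OH oxygen — a carboxylic acid.
The molecule carries a carboxylic acid group (-C(=O)OH), whose atoms satisfy every constraint of the query, so the pattern matches.

Yes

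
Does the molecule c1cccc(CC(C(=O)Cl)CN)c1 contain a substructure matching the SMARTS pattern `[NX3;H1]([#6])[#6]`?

No

The pattern [NX3;H1]([#6])[#6] describes a trivalent nitrogen with one H, bonded to two carbons — a secondary amine.
The closest candidate here is a primary amino group (-NH2), but the nitrogen has H2 and only one carbon neighbour. No other fragment satisfies the full query, so there is no match.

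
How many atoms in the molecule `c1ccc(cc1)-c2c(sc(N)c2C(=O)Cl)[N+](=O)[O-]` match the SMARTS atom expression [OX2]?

0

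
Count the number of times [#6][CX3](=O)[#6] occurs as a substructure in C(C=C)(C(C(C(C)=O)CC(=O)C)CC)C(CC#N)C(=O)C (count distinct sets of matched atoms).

[#6][CX3](=O)[#6] is the SMARTS for a ketone: a carbonyl carbon (no H) flanked by two carbons.
The molecule carries 3 separate instances of an acetyl/ketone group (-C(=O)CH3) meeting every constraint; each maps to a distinct set of atoms, giving 3 matches.

3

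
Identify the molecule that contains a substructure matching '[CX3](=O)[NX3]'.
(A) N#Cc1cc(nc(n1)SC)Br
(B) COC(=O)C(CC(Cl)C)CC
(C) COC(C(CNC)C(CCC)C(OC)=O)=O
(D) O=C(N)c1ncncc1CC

[CX3](=O)[NX3] describes a carbonyl carbon bonded to a trivalent nitrogen (an amide).
(A) has a nitrile (-C#N) but the nitrile N is NX1 (triple-bonded), not NX3.
(B) has a methyl-ester group (-C(=O)OCH3) but the carbonyl is bonded to O, not to an NX3 nitrogen.
(C) has a methyl-ester group (-C(=O)OCH3) but the carbonyl is bonded to O, not to an NX3 nitrogen.
(D) contains a primary amide (-C(=O)NH2), which satisfies every atom and bond constraint.
So the answer is (D).

D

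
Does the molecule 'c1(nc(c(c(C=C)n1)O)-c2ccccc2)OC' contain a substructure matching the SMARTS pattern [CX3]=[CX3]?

Yes

The pattern [CX3]=[CX3] describes a non-aromatic C=C double bond between two sp2 carbons — an alkene.
The molecule carries a vinyl group (-CH=CH2), whose atoms satisfy every constraint of the query, so the pattern matches.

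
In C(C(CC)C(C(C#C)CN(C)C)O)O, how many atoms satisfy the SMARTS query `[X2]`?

4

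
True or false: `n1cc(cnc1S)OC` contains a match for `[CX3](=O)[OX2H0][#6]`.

False

The pattern [CX3](=O)[OX2H0][#6] describes a carbonyl carbon bonded to an oxygen that is itself bonded to carbon (no H on that O) — an ester.
The closest candidate here is a methoxy ether (-OCH3), but the ether oxygen is not adjacent to a C=O carbon. No other fragment satisfies the full query, so there is no match.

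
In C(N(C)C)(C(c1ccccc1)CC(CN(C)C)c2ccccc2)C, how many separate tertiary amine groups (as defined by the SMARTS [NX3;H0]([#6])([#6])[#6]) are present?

[NX3;H0]([#6])([#6])[#6] is the SMARTS for a tertiary amine: a trivalent nitrogen with no H, bonded to three carbons.
The molecule carries 2 separate instances of a dimethylamino group (-N(CH3)2) meeting every constraint; each maps to a distinct set of atoms, giving 2 matches.

2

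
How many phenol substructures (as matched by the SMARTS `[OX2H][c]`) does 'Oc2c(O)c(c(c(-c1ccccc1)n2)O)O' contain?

4

[OX2H][c] is the SMARTS for a phenol: a hydroxyl oxygen attached to an aromatic carbon.
The molecule carries 4 separate instances of a hydroxyl group (-OH) meeting every constraint; each maps to a distinct set of atoms, giving 4 matches.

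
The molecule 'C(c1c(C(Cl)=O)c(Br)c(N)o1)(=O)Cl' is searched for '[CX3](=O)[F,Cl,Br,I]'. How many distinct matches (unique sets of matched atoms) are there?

2

[CX3](=O)[F,Cl,Br,I] is the SMARTS for an acyl halide: a carbonyl carbon bonded to a halogen.
The molecule carries 2 separate instances of an acyl chloride (-C(=O)Cl) meeting every constraint; each maps to a distinct set of atoms, giving 2 matches.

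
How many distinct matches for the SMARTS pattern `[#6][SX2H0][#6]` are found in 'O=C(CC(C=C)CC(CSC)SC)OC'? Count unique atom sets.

2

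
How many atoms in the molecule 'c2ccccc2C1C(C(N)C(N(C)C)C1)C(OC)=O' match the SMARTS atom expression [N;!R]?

2

The query [N;!R] means: aliphatic nitrogen not in a ring.
Check the 19 heavy atoms by environment: 5× C (in 5-ring) → no; 2× N (acyclic) → match; 4× C (acyclic) → no; 2× O (acyclic) → no; 6× c (aromatic, in 6-ring) → no.
That gives 2 matching atoms.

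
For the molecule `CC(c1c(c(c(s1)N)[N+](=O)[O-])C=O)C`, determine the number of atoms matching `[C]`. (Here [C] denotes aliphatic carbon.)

The query [C] means: uppercase C matches aliphatic (non-aromatic) carbon only.
Check the 14 heavy atoms by environment: 1× s (aromatic) → no; 4× c (aromatic) → no; 4× C → match; 2× O → no; 1× N → no; 1× N (charge +1) → no; 1× O (charge -1) → no.
That gives 4 matching atoms.

4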